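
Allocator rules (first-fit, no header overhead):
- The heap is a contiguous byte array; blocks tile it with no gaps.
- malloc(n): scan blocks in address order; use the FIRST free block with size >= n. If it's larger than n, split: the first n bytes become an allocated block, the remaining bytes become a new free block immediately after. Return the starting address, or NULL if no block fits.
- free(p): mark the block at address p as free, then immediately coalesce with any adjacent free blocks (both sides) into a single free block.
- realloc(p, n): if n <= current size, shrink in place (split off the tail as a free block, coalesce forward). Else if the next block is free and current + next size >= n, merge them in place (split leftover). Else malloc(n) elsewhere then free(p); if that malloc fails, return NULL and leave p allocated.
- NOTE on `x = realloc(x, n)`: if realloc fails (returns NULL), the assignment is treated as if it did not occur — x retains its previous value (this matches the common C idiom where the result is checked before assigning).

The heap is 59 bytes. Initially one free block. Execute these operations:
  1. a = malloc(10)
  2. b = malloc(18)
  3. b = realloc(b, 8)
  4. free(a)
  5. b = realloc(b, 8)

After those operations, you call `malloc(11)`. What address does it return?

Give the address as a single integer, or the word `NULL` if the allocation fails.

Answer: 18

Derivation:
Op 1: a = malloc(10) -> a = 0; heap: [0-9 ALLOC][10-58 FREE]
Op 2: b = malloc(18) -> b = 10; heap: [0-9 ALLOC][10-27 ALLOC][28-58 FREE]
Op 3: b = realloc(b, 8) -> b = 10; heap: [0-9 ALLOC][10-17 ALLOC][18-58 FREE]
Op 4: free(a) -> (freed a); heap: [0-9 FREE][10-17 ALLOC][18-58 FREE]
Op 5: b = realloc(b, 8) -> b = 10; heap: [0-9 FREE][10-17 ALLOC][18-58 FREE]
malloc(11): first-fit scan over [0-9 FREE][10-17 ALLOC][18-58 FREE] -> 18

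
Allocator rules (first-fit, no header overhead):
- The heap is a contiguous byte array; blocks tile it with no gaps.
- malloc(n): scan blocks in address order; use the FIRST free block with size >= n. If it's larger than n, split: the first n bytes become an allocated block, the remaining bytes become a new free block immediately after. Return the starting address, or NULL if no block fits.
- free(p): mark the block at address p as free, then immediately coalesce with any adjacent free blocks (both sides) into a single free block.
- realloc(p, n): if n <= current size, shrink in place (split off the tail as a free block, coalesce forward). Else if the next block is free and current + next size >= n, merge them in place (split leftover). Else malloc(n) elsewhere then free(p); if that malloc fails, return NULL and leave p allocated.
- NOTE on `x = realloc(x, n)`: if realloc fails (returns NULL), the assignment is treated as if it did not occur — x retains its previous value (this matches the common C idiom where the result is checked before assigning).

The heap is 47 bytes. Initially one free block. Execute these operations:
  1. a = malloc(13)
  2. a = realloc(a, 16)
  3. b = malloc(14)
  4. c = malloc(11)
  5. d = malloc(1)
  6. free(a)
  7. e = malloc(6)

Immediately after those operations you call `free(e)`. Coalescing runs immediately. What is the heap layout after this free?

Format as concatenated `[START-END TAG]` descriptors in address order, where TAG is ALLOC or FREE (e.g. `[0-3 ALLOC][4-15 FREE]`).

Op 1: a = malloc(13) -> a = 0; heap: [0-12 ALLOC][13-46 FREE]
Op 2: a = realloc(a, 16) -> a = 0; heap: [0-15 ALLOC][16-46 FREE]
Op 3: b = malloc(14) -> b = 16; heap: [0-15 ALLOC][16-29 ALLOC][30-46 FREE]
Op 4: c = malloc(11) -> c = 30; heap: [0-15 ALLOC][16-29 ALLOC][30-40 ALLOC][41-46 FREE]
Op 5: d = malloc(1) -> d = 41; heap: [0-15 ALLOC][16-29 ALLOC][30-40 ALLOC][41-41 ALLOC][42-46 FREE]
Op 6: free(a) -> (freed a); heap: [0-15 FREE][16-29 ALLOC][30-40 ALLOC][41-41 ALLOC][42-46 FREE]
Op 7: e = malloc(6) -> e = 0; heap: [0-5 ALLOC][6-15 FREE][16-29 ALLOC][30-40 ALLOC][41-41 ALLOC][42-46 FREE]
free(e): e = 0 -> block [0-5 ALLOC]; mark free, coalesce with adjacent free neighbors -> [0-15 FREE][16-29 ALLOC][30-40 ALLOC][41-41 ALLOC][42-46 FREE]

Answer: [0-15 FREE][16-29 ALLOC][30-40 ALLOC][41-41 ALLOC][42-46 FREE]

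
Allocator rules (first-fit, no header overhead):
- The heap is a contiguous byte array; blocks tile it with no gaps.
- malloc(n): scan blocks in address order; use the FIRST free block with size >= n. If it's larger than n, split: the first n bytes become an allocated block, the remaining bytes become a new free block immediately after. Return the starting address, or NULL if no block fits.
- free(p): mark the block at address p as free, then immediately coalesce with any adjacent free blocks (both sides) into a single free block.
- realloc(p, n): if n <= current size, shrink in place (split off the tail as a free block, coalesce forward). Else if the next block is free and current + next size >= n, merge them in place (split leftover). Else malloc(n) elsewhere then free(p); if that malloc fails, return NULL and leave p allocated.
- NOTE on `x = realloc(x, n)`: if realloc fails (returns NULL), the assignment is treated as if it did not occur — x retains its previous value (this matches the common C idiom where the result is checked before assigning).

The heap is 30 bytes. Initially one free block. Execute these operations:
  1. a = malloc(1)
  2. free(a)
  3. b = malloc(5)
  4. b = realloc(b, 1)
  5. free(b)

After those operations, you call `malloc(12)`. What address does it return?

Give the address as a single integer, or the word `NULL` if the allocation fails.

Op 1: a = malloc(1) -> a = 0; heap: [0-0 ALLOC][1-29 FREE]
Op 2: free(a) -> (freed a); heap: [0-29 FREE]
Op 3: b = malloc(5) -> b = 0; heap: [0-4 ALLOC][5-29 FREE]
Op 4: b = realloc(b, 1) -> b = 0; heap: [0-0 ALLOC][1-29 FREE]
Op 5: free(b) -> (freed b); heap: [0-29 FREE]
malloc(12): first-fit scan over [0-29 FREE] -> 0

Answer: 0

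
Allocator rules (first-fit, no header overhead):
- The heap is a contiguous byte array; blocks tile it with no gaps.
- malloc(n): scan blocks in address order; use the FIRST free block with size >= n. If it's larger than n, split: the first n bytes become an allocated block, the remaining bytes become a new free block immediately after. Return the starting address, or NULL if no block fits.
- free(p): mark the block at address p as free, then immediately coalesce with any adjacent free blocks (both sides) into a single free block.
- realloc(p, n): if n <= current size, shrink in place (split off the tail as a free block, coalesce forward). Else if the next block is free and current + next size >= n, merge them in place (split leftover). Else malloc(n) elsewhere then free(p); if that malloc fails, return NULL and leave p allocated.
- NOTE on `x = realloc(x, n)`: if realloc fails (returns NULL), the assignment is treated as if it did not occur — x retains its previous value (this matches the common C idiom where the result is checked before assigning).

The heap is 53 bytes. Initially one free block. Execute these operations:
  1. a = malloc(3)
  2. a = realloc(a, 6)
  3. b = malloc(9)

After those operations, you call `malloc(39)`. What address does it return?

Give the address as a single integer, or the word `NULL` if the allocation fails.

Answer: NULL

Derivation:
Op 1: a = malloc(3) -> a = 0; heap: [0-2 ALLOC][3-52 FREE]
Op 2: a = realloc(a, 6) -> a = 0; heap: [0-5 ALLOC][6-52 FREE]
Op 3: b = malloc(9) -> b = 6; heap: [0-5 ALLOC][6-14 ALLOC][15-52 FREE]
malloc(39): first-fit scan over [0-5 ALLOC][6-14 ALLOC][15-52 FREE] -> NULL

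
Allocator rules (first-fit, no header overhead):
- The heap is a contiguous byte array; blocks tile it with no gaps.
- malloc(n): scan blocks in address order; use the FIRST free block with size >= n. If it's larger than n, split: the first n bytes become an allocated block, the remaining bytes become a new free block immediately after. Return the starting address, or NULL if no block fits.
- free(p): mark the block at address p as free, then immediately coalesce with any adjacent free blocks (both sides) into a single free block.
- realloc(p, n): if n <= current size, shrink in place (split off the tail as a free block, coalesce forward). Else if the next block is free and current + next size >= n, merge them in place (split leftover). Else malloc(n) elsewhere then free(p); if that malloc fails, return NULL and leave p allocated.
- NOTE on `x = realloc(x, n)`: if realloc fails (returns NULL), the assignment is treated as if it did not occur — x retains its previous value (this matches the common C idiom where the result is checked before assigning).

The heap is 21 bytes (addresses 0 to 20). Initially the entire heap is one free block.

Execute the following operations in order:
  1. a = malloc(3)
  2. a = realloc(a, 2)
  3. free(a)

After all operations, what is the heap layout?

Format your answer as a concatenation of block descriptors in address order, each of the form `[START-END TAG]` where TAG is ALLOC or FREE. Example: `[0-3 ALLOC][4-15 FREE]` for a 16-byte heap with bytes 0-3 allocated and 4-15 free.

Op 1: a = malloc(3) -> a = 0; heap: [0-2 ALLOC][3-20 FREE]
Op 2: a = realloc(a, 2) -> a = 0; heap: [0-1 ALLOC][2-20 FREE]
Op 3: free(a) -> (freed a); heap: [0-20 FREE]

Answer: [0-20 FREE]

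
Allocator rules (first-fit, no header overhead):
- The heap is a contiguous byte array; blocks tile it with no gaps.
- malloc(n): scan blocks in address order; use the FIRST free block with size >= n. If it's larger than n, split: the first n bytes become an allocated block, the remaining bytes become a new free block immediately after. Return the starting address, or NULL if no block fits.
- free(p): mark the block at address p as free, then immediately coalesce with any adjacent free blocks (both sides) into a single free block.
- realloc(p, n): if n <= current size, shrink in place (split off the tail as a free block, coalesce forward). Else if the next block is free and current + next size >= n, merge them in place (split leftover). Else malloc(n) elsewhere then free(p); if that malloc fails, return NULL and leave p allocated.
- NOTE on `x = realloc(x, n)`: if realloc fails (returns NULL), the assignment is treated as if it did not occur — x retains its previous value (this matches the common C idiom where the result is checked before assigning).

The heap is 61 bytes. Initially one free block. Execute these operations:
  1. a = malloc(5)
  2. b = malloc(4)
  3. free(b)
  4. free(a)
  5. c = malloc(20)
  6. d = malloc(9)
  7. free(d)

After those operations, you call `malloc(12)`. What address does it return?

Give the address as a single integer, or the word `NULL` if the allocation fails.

Answer: 20

Derivation:
Op 1: a = malloc(5) -> a = 0; heap: [0-4 ALLOC][5-60 FREE]
Op 2: b = malloc(4) -> b = 5; heap: [0-4 ALLOC][5-8 ALLOC][9-60 FREE]
Op 3: free(b) -> (freed b); heap: [0-4 ALLOC][5-60 FREE]
Op 4: free(a) -> (freed a); heap: [0-60 FREE]
Op 5: c = malloc(20) -> c = 0; heap: [0-19 ALLOC][20-60 FREE]
Op 6: d = malloc(9) -> d = 20; heap: [0-19 ALLOC][20-28 ALLOC][29-60 FREE]
Op 7: free(d) -> (freed d); heap: [0-19 ALLOC][20-60 FREE]
malloc(12): first-fit scan over [0-19 ALLOC][20-60 FREE] -> 20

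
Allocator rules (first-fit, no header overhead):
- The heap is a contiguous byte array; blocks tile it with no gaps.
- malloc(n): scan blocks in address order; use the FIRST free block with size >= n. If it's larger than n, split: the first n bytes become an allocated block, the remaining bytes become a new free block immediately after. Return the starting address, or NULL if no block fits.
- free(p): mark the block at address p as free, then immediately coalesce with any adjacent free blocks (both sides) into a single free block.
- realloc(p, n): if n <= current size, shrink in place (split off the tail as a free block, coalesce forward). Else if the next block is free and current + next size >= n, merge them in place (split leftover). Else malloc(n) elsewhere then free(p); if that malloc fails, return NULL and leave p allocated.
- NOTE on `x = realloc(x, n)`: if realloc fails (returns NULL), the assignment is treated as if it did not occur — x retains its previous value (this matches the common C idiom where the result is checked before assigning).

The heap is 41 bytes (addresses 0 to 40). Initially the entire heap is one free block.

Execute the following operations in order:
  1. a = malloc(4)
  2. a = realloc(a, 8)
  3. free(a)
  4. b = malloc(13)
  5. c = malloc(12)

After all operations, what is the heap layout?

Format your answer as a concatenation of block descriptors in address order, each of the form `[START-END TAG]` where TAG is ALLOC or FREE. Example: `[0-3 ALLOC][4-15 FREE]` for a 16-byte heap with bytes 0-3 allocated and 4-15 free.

Answer: [0-12 ALLOC][13-24 ALLOC][25-40 FREE]

Derivation:
Op 1: a = malloc(4) -> a = 0; heap: [0-3 ALLOC][4-40 FREE]
Op 2: a = realloc(a, 8) -> a = 0; heap: [0-7 ALLOC][8-40 FREE]
Op 3: free(a) -> (freed a); heap: [0-40 FREE]
Op 4: b = malloc(13) -> b = 0; heap: [0-12 ALLOC][13-40 FREE]
Op 5: c = malloc(12) -> c = 13; heap: [0-12 ALLOC][13-24 ALLOC][25-40 FREE]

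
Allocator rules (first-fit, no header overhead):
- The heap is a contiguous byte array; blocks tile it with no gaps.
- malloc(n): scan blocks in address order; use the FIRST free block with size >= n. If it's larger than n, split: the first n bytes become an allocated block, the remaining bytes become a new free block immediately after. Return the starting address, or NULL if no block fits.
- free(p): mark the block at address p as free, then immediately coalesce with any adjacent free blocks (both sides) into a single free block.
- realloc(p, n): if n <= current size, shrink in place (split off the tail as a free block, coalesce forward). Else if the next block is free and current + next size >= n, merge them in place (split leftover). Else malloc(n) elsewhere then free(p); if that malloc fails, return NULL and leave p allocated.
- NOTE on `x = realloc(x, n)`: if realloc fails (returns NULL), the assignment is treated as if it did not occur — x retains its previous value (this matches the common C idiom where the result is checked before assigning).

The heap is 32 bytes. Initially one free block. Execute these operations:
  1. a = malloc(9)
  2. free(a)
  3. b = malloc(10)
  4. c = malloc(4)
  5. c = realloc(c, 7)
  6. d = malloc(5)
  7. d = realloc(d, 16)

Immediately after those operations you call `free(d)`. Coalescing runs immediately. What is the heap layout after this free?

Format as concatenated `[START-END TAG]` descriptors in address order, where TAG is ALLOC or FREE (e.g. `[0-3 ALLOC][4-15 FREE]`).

Op 1: a = malloc(9) -> a = 0; heap: [0-8 ALLOC][9-31 FREE]
Op 2: free(a) -> (freed a); heap: [0-31 FREE]
Op 3: b = malloc(10) -> b = 0; heap: [0-9 ALLOC][10-31 FREE]
Op 4: c = malloc(4) -> c = 10; heap: [0-9 ALLOC][10-13 ALLOC][14-31 FREE]
Op 5: c = realloc(c, 7) -> c = 10; heap: [0-9 ALLOC][10-16 ALLOC][17-31 FREE]
Op 6: d = malloc(5) -> d = 17; heap: [0-9 ALLOC][10-16 ALLOC][17-21 ALLOC][22-31 FREE]
Op 7: d = realloc(d, 16) -> NULL (d unchanged); heap: [0-9 ALLOC][10-16 ALLOC][17-21 ALLOC][22-31 FREE]
free(d): d = 17 -> block [17-21 ALLOC]; mark free, coalesce with adjacent free neighbors -> [0-9 ALLOC][10-16 ALLOC][17-31 FREE]

Answer: [0-9 ALLOC][10-16 ALLOC][17-31 FREE]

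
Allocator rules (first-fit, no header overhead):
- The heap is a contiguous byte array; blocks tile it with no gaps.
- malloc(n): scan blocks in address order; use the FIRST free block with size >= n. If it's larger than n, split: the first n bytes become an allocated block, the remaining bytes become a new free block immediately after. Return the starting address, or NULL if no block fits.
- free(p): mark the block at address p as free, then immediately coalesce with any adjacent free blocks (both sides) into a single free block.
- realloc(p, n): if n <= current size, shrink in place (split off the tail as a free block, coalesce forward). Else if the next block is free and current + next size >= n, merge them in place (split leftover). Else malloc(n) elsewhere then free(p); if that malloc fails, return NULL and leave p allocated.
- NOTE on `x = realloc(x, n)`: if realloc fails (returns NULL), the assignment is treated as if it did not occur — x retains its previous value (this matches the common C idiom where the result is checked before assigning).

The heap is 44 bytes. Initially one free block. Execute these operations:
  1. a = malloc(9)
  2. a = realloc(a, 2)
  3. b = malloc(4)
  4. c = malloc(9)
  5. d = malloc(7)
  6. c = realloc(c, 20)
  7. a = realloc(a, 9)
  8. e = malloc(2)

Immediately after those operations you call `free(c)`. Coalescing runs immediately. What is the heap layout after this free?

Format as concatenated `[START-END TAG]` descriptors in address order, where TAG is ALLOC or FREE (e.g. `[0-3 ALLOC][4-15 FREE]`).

Answer: [0-1 ALLOC][2-5 ALLOC][6-14 ALLOC][15-21 ALLOC][22-43 FREE]

Derivation:
Op 1: a = malloc(9) -> a = 0; heap: [0-8 ALLOC][9-43 FREE]
Op 2: a = realloc(a, 2) -> a = 0; heap: [0-1 ALLOC][2-43 FREE]
Op 3: b = malloc(4) -> b = 2; heap: [0-1 ALLOC][2-5 ALLOC][6-43 FREE]
Op 4: c = malloc(9) -> c = 6; heap: [0-1 ALLOC][2-5 ALLOC][6-14 ALLOC][15-43 FREE]
Op 5: d = malloc(7) -> d = 15; heap: [0-1 ALLOC][2-5 ALLOC][6-14 ALLOC][15-21 ALLOC][22-43 FREE]
Op 6: c = realloc(c, 20) -> c = 22; heap: [0-1 ALLOC][2-5 ALLOC][6-14 FREE][15-21 ALLOC][22-41 ALLOC][42-43 FREE]
Op 7: a = realloc(a, 9) -> a = 6; heap: [0-1 FREE][2-5 ALLOC][6-14 ALLOC][15-21 ALLOC][22-41 ALLOC][42-43 FREE]
Op 8: e = malloc(2) -> e = 0; heap: [0-1 ALLOC][2-5 ALLOC][6-14 ALLOC][15-21 ALLOC][22-41 ALLOC][42-43 FREE]
free(c): c = 22 -> block [22-41 ALLOC]; mark free, coalesce with adjacent free neighbors -> [0-1 ALLOC][2-5 ALLOC][6-14 ALLOC][15-21 ALLOC][22-43 FREE]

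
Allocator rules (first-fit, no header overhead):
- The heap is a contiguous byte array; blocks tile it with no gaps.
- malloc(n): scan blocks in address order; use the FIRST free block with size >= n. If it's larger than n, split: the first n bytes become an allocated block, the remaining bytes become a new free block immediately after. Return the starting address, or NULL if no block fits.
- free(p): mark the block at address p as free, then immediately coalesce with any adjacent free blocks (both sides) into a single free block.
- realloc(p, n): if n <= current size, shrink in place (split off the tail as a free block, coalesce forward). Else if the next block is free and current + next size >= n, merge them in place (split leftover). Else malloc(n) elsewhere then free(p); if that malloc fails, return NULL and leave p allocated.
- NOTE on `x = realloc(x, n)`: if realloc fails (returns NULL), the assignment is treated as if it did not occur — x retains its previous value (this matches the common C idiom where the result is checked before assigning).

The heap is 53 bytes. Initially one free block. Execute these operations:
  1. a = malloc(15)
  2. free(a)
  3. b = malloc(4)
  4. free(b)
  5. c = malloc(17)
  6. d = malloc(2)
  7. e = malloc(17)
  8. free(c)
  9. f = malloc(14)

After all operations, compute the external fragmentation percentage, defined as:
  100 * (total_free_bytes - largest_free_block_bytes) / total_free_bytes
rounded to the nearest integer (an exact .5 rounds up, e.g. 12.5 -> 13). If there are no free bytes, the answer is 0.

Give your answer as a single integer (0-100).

Answer: 15

Derivation:
Op 1: a = malloc(15) -> a = 0; heap: [0-14 ALLOC][15-52 FREE]
Op 2: free(a) -> (freed a); heap: [0-52 FREE]
Op 3: b = malloc(4) -> b = 0; heap: [0-3 ALLOC][4-52 FREE]
Op 4: free(b) -> (freed b); heap: [0-52 FREE]
Op 5: c = malloc(17) -> c = 0; heap: [0-16 ALLOC][17-52 FREE]
Op 6: d = malloc(2) -> d = 17; heap: [0-16 ALLOC][17-18 ALLOC][19-52 FREE]
Op 7: e = malloc(17) -> e = 19; heap: [0-16 ALLOC][17-18 ALLOC][19-35 ALLOC][36-52 FREE]
Op 8: free(c) -> (freed c); heap: [0-16 FREE][17-18 ALLOC][19-35 ALLOC][36-52 FREE]
Op 9: f = malloc(14) -> f = 0; heap: [0-13 ALLOC][14-16 FREE][17-18 ALLOC][19-35 ALLOC][36-52 FREE]
Free blocks: [3 17] total_free=20 largest=17 -> 100*(20-17)/20 = 300/20 = 15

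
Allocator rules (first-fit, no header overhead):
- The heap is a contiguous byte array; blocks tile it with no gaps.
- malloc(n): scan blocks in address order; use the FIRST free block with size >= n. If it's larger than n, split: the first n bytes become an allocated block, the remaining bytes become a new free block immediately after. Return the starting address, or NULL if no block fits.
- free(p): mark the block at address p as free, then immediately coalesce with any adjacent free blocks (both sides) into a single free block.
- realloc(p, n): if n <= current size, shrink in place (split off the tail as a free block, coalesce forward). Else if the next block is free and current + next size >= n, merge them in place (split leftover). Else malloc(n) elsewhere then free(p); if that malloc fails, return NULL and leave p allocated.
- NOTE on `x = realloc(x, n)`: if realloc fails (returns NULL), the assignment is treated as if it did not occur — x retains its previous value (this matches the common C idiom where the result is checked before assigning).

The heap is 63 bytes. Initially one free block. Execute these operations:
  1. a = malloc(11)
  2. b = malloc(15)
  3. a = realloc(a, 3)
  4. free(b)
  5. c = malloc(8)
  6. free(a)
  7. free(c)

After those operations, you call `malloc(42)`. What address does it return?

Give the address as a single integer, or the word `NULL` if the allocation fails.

Answer: 0

Derivation:
Op 1: a = malloc(11) -> a = 0; heap: [0-10 ALLOC][11-62 FREE]
Op 2: b = malloc(15) -> b = 11; heap: [0-10 ALLOC][11-25 ALLOC][26-62 FREE]
Op 3: a = realloc(a, 3) -> a = 0; heap: [0-2 ALLOC][3-10 FREE][11-25 ALLOC][26-62 FREE]
Op 4: free(b) -> (freed b); heap: [0-2 ALLOC][3-62 FREE]
Op 5: c = malloc(8) -> c = 3; heap: [0-2 ALLOC][3-10 ALLOC][11-62 FREE]
Op 6: free(a) -> (freed a); heap: [0-2 FREE][3-10 ALLOC][11-62 FREE]
Op 7: free(c) -> (freed c); heap: [0-62 FREE]
malloc(42): first-fit scan over [0-62 FREE] -> 0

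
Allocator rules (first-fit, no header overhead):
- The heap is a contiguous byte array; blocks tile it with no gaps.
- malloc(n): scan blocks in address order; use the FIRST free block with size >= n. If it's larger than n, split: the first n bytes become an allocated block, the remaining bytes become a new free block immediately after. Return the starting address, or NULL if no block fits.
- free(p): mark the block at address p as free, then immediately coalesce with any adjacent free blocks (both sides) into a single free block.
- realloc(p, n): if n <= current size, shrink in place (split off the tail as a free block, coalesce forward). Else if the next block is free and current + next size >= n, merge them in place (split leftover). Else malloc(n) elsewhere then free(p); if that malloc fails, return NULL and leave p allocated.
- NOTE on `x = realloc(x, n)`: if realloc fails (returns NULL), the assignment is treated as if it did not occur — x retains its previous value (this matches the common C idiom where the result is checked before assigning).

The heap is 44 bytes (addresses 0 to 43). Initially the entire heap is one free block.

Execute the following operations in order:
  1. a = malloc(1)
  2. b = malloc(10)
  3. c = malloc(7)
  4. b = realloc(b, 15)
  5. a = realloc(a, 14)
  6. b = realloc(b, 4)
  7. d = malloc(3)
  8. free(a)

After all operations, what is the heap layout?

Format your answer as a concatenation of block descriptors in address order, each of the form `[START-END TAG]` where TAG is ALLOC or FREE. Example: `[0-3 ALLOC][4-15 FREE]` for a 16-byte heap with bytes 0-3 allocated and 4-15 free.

Answer: [0-0 FREE][1-3 ALLOC][4-10 FREE][11-17 ALLOC][18-21 ALLOC][22-43 FREE]

Derivation:
Op 1: a = malloc(1) -> a = 0; heap: [0-0 ALLOC][1-43 FREE]
Op 2: b = malloc(10) -> b = 1; heap: [0-0 ALLOC][1-10 ALLOC][11-43 FREE]
Op 3: c = malloc(7) -> c = 11; heap: [0-0 ALLOC][1-10 ALLOC][11-17 ALLOC][18-43 FREE]
Op 4: b = realloc(b, 15) -> b = 18; heap: [0-0 ALLOC][1-10 FREE][11-17 ALLOC][18-32 ALLOC][33-43 FREE]
Op 5: a = realloc(a, 14) -> NULL (a unchanged); heap: [0-0 ALLOC][1-10 FREE][11-17 ALLOC][18-32 ALLOC][33-43 FREE]
Op 6: b = realloc(b, 4) -> b = 18; heap: [0-0 ALLOC][1-10 FREE][11-17 ALLOC][18-21 ALLOC][22-43 FREE]
Op 7: d = malloc(3) -> d = 1; heap: [0-0 ALLOC][1-3 ALLOC][4-10 FREE][11-17 ALLOC][18-21 ALLOC][22-43 FREE]
Op 8: free(a) -> (freed a); heap: [0-0 FREE][1-3 ALLOC][4-10 FREE][11-17 ALLOC][18-21 ALLOC][22-43 FREE]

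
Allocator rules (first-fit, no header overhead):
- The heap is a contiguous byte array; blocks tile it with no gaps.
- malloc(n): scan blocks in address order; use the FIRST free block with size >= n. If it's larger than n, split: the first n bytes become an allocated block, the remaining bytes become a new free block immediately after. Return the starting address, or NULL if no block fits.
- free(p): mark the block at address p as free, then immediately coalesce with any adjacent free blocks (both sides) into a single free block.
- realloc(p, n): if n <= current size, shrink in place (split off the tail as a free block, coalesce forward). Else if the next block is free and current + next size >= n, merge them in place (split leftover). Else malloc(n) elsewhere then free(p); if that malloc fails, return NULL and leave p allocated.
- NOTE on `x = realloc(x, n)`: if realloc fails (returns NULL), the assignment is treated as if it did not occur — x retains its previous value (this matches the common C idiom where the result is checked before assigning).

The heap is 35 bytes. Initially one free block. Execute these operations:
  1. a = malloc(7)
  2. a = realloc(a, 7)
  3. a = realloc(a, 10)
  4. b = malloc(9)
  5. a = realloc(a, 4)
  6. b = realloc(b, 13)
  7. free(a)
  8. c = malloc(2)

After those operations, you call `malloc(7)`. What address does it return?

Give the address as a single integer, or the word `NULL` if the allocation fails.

Answer: 2

Derivation:
Op 1: a = malloc(7) -> a = 0; heap: [0-6 ALLOC][7-34 FREE]
Op 2: a = realloc(a, 7) -> a = 0; heap: [0-6 ALLOC][7-34 FREE]
Op 3: a = realloc(a, 10) -> a = 0; heap: [0-9 ALLOC][10-34 FREE]
Op 4: b = malloc(9) -> b = 10; heap: [0-9 ALLOC][10-18 ALLOC][19-34 FREE]
Op 5: a = realloc(a, 4) -> a = 0; heap: [0-3 ALLOC][4-9 FREE][10-18 ALLOC][19-34 FREE]
Op 6: b = realloc(b, 13) -> b = 10; heap: [0-3 ALLOC][4-9 FREE][10-22 ALLOC][23-34 FREE]
Op 7: free(a) -> (freed a); heap: [0-9 FREE][10-22 ALLOC][23-34 FREE]
Op 8: c = malloc(2) -> c = 0; heap: [0-1 ALLOC][2-9 FREE][10-22 ALLOC][23-34 FREE]
malloc(7): first-fit scan over [0-1 ALLOC][2-9 FREE][10-22 ALLOC][23-34 FREE] -> 2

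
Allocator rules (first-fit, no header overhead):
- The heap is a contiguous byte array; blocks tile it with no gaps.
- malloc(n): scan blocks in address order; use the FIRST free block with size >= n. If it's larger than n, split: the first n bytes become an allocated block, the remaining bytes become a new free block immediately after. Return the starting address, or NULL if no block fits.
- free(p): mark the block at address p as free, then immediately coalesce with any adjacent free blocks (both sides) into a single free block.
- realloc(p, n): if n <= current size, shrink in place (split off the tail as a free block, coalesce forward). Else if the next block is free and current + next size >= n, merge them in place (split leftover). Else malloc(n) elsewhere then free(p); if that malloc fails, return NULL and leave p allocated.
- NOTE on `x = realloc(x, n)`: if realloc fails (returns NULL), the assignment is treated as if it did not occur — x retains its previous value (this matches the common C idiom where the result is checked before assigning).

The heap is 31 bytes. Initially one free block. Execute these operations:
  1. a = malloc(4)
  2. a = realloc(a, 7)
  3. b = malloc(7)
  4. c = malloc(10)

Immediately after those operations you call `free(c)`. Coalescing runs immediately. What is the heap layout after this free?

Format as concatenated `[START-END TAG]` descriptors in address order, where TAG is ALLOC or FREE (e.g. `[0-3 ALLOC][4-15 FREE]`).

Answer: [0-6 ALLOC][7-13 ALLOC][14-30 FREE]

Derivation:
Op 1: a = malloc(4) -> a = 0; heap: [0-3 ALLOC][4-30 FREE]
Op 2: a = realloc(a, 7) -> a = 0; heap: [0-6 ALLOC][7-30 FREE]
Op 3: b = malloc(7) -> b = 7; heap: [0-6 ALLOC][7-13 ALLOC][14-30 FREE]
Op 4: c = malloc(10) -> c = 14; heap: [0-6 ALLOC][7-13 ALLOC][14-23 ALLOC][24-30 FREE]
free(c): c = 14 -> block [14-23 ALLOC]; mark free, coalesce with adjacent free neighbors -> [0-6 ALLOC][7-13 ALLOC][14-30 FREE]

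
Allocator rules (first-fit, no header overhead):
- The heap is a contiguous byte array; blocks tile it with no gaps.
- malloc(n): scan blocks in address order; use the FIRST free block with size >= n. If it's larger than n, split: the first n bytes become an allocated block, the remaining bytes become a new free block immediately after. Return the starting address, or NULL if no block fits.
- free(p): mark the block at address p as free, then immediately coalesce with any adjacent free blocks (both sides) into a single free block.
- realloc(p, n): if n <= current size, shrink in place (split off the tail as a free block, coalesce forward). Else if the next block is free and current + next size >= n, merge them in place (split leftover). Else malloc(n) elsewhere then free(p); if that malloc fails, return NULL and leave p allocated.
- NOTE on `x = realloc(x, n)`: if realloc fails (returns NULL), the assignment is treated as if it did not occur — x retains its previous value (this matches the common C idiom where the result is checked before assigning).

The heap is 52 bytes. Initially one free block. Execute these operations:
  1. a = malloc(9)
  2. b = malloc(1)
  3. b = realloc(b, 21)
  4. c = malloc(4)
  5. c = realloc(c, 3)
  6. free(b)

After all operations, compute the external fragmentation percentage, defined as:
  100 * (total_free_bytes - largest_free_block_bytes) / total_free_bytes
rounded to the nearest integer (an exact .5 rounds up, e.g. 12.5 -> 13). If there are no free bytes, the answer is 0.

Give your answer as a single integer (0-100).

Op 1: a = malloc(9) -> a = 0; heap: [0-8 ALLOC][9-51 FREE]
Op 2: b = malloc(1) -> b = 9; heap: [0-8 ALLOC][9-9 ALLOC][10-51 FREE]
Op 3: b = realloc(b, 21) -> b = 9; heap: [0-8 ALLOC][9-29 ALLOC][30-51 FREE]
Op 4: c = malloc(4) -> c = 30; heap: [0-8 ALLOC][9-29 ALLOC][30-33 ALLOC][34-51 FREE]
Op 5: c = realloc(c, 3) -> c = 30; heap: [0-8 ALLOC][9-29 ALLOC][30-32 ALLOC][33-51 FREE]
Op 6: free(b) -> (freed b); heap: [0-8 ALLOC][9-29 FREE][30-32 ALLOC][33-51 FREE]
Free blocks: [21 19] total_free=40 largest=21 -> 100*(40-21)/40 = 1900/40 = 47.5 -> rounds to 48

Answer: 48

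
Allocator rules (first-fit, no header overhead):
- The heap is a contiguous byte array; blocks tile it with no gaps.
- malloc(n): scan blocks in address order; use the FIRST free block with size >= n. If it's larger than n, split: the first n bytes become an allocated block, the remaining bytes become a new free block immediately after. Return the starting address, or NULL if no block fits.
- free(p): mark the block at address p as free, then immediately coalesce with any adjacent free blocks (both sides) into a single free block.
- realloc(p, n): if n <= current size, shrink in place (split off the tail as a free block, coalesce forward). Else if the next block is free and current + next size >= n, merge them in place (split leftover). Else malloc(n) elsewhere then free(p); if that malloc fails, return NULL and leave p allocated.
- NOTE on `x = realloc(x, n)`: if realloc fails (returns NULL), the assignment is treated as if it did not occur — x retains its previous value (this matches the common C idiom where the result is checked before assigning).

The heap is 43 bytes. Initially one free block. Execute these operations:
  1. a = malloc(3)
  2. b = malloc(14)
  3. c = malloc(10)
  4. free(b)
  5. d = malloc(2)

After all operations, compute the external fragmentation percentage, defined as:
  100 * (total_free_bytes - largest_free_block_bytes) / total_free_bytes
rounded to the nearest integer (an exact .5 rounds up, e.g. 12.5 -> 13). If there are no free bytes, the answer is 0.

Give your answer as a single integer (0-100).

Answer: 43

Derivation:
Op 1: a = malloc(3) -> a = 0; heap: [0-2 ALLOC][3-42 FREE]
Op 2: b = malloc(14) -> b = 3; heap: [0-2 ALLOC][3-16 ALLOC][17-42 FREE]
Op 3: c = malloc(10) -> c = 17; heap: [0-2 ALLOC][3-16 ALLOC][17-26 ALLOC][27-42 FREE]
Op 4: free(b) -> (freed b); heap: [0-2 ALLOC][3-16 FREE][17-26 ALLOC][27-42 FREE]
Op 5: d = malloc(2) -> d = 3; heap: [0-2 ALLOC][3-4 ALLOC][5-16 FREE][17-26 ALLOC][27-42 FREE]
Free blocks: [12 16] total_free=28 largest=16 -> 100*(28-16)/28 = 1200/28 ≈ 42.857 -> rounds to 43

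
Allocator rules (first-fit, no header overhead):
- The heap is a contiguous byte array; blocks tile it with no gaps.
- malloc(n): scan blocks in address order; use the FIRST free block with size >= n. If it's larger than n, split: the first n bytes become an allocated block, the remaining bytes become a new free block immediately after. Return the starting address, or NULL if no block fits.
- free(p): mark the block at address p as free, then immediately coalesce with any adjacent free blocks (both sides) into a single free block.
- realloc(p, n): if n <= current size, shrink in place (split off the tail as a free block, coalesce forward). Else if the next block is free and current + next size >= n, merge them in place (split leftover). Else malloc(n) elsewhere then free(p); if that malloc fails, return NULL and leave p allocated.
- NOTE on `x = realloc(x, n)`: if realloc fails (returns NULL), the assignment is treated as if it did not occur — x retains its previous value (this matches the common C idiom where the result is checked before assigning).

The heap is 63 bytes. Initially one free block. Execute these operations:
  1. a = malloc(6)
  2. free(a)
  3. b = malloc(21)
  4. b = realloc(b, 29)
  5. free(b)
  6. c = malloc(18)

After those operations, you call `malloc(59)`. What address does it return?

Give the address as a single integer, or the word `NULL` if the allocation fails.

Op 1: a = malloc(6) -> a = 0; heap: [0-5 ALLOC][6-62 FREE]
Op 2: free(a) -> (freed a); heap: [0-62 FREE]
Op 3: b = malloc(21) -> b = 0; heap: [0-20 ALLOC][21-62 FREE]
Op 4: b = realloc(b, 29) -> b = 0; heap: [0-28 ALLOC][29-62 FREE]
Op 5: free(b) -> (freed b); heap: [0-62 FREE]
Op 6: c = malloc(18) -> c = 0; heap: [0-17 ALLOC][18-62 FREE]
malloc(59): first-fit scan over [0-17 ALLOC][18-62 FREE] -> NULL

Answer: NULL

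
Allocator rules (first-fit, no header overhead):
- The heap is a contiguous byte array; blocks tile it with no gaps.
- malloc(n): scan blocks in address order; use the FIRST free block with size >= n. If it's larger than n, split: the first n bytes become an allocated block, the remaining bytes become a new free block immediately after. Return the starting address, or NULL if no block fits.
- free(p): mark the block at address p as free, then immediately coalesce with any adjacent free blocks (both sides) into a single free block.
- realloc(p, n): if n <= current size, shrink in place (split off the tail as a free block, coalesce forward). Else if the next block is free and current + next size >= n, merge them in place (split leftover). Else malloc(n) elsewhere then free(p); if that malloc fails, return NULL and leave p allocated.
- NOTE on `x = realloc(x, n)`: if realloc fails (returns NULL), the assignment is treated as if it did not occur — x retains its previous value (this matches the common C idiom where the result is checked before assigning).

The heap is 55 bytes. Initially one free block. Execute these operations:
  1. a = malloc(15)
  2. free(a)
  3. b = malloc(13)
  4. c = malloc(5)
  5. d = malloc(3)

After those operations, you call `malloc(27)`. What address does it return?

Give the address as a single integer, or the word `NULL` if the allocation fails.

Op 1: a = malloc(15) -> a = 0; heap: [0-14 ALLOC][15-54 FREE]
Op 2: free(a) -> (freed a); heap: [0-54 FREE]
Op 3: b = malloc(13) -> b = 0; heap: [0-12 ALLOC][13-54 FREE]
Op 4: c = malloc(5) -> c = 13; heap: [0-12 ALLOC][13-17 ALLOC][18-54 FREE]
Op 5: d = malloc(3) -> d = 18; heap: [0-12 ALLOC][13-17 ALLOC][18-20 ALLOC][21-54 FREE]
malloc(27): first-fit scan over [0-12 ALLOC][13-17 ALLOC][18-20 ALLOC][21-54 FREE] -> 21

Answer: 21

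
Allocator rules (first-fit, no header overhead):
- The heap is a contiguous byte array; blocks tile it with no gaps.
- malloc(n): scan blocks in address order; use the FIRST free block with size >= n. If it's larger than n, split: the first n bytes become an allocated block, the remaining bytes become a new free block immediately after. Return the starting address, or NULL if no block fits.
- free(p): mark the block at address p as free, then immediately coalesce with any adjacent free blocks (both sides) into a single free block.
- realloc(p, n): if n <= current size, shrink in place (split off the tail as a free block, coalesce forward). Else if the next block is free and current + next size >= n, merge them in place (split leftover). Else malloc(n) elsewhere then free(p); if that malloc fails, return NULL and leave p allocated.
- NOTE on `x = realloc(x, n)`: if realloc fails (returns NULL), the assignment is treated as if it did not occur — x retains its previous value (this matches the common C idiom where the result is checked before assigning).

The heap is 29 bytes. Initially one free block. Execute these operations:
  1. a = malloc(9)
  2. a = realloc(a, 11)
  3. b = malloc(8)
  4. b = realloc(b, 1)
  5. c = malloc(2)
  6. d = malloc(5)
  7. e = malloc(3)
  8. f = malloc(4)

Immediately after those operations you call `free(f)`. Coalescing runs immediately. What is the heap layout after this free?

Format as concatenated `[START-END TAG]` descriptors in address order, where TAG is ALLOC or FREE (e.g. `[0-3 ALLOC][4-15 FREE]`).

Op 1: a = malloc(9) -> a = 0; heap: [0-8 ALLOC][9-28 FREE]
Op 2: a = realloc(a, 11) -> a = 0; heap: [0-10 ALLOC][11-28 FREE]
Op 3: b = malloc(8) -> b = 11; heap: [0-10 ALLOC][11-18 ALLOC][19-28 FREE]
Op 4: b = realloc(b, 1) -> b = 11; heap: [0-10 ALLOC][11-11 ALLOC][12-28 FREE]
Op 5: c = malloc(2) -> c = 12; heap: [0-10 ALLOC][11-11 ALLOC][12-13 ALLOC][14-28 FREE]
Op 6: d = malloc(5) -> d = 14; heap: [0-10 ALLOC][11-11 ALLOC][12-13 ALLOC][14-18 ALLOC][19-28 FREE]
Op 7: e = malloc(3) -> e = 19; heap: [0-10 ALLOC][11-11 ALLOC][12-13 ALLOC][14-18 ALLOC][19-21 ALLOC][22-28 FREE]
Op 8: f = malloc(4) -> f = 22; heap: [0-10 ALLOC][11-11 ALLOC][12-13 ALLOC][14-18 ALLOC][19-21 ALLOC][22-25 ALLOC][26-28 FREE]
free(f): f = 22 -> block [22-25 ALLOC]; mark free, coalesce with adjacent free neighbors -> [0-10 ALLOC][11-11 ALLOC][12-13 ALLOC][14-18 ALLOC][19-21 ALLOC][22-28 FREE]

Answer: [0-10 ALLOC][11-11 ALLOC][12-13 ALLOC][14-18 ALLOC][19-21 ALLOC][22-28 FREE]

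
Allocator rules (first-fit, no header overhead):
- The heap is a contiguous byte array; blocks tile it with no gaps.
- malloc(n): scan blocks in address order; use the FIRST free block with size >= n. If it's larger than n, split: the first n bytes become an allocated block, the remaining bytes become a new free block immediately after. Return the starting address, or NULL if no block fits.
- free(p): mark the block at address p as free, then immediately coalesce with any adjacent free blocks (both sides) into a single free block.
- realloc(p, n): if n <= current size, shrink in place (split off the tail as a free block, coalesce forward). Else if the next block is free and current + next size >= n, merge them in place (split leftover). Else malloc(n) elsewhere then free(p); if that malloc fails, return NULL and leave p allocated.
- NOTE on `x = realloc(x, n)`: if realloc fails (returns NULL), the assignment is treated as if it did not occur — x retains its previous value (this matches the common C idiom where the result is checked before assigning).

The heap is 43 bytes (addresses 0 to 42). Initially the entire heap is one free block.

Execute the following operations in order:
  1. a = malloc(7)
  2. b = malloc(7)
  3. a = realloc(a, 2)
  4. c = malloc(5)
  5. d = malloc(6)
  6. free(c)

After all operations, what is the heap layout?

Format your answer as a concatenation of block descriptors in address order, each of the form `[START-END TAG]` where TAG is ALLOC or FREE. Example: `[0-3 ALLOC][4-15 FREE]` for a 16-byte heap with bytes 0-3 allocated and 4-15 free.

Op 1: a = malloc(7) -> a = 0; heap: [0-6 ALLOC][7-42 FREE]
Op 2: b = malloc(7) -> b = 7; heap: [0-6 ALLOC][7-13 ALLOC][14-42 FREE]
Op 3: a = realloc(a, 2) -> a = 0; heap: [0-1 ALLOC][2-6 FREE][7-13 ALLOC][14-42 FREE]
Op 4: c = malloc(5) -> c = 2; heap: [0-1 ALLOC][2-6 ALLOC][7-13 ALLOC][14-42 FREE]
Op 5: d = malloc(6) -> d = 14; heap: [0-1 ALLOC][2-6 ALLOC][7-13 ALLOC][14-19 ALLOC][20-42 FREE]
Op 6: free(c) -> (freed c); heap: [0-1 ALLOC][2-6 FREE][7-13 ALLOC][14-19 ALLOC][20-42 FREE]

Answer: [0-1 ALLOC][2-6 FREE][7-13 ALLOC][14-19 ALLOC][20-42 FREE]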